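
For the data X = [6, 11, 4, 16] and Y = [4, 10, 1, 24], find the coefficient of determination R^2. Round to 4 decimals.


The fitted line is Y = -7.4438 + 1.8588*X.
SSres = 13.0202, SStot = 312.7500.
R^2 = 1 - SSres/SStot = 0.9584.

0.9584


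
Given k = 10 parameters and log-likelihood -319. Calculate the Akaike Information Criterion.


AIC = 2*10 - 2*(-319).
= 20 + 638 = 658.

658


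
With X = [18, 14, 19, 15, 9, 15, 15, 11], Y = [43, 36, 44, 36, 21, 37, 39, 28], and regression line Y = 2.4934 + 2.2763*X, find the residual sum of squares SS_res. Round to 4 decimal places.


Predicted values from Y = 2.4934 + 2.2763*X.
Residuals: [-0.4668, 1.6384, -1.7431, -0.6379, -1.9801, 0.3621, 2.3621, 0.4673].
SSres = 16.1974.

16.1974


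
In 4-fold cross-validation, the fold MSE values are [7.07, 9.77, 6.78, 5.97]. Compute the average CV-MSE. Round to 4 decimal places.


Total MSE across folds = 29.5900.
CV-MSE = 29.5900/4 = 7.3975.

7.3975


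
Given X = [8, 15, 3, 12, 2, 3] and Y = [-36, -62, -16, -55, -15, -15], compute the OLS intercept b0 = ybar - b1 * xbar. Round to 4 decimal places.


The slope is b1 = -3.9149.
Sample means are xbar = 7.1667 and ybar = -33.1667.
Intercept: b0 = -33.1667 - (-3.9149)(7.1667) = -5.1101.

-5.1101


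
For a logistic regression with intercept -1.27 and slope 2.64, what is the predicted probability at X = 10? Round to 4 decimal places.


Compute z = -1.27 + (2.64)(10) = 25.1300.
exp(-z) = 0.0000.
P = 1/(1 + 0.0000) = 1.0000.

1.0000


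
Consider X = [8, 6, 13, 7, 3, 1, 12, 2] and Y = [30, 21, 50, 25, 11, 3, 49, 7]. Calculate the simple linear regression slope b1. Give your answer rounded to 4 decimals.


First compute the means: xbar = 6.5000, ybar = 24.5000.
Then S_xx = sum((xi - xbar)^2) = 138.0000.
S_xy = sum((xi - xbar)(yi - ybar)) = 555.0000.
b1 = S_xy / S_xx = 555.0000 / 138.0000 = 4.0217.

4.0217


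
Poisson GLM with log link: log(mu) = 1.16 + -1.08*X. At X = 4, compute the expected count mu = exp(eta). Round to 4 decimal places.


Linear predictor: eta = 1.16 + (-1.08)(4) = -3.1600.
Expected count: mu = exp(-3.1600) = 0.0424.

0.0424


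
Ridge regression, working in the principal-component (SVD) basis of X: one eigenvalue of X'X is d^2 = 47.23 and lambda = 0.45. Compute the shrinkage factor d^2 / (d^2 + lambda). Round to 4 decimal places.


Compute the denominator: 47.23 + 0.45 = 47.6800.
Shrinkage factor = 47.23 / 47.6800 = 0.9906.

0.9906


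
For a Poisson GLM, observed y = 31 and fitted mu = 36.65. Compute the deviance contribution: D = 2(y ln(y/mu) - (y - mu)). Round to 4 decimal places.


y/mu = 31/36.65 = 0.845839 (approx.), and ln(31/36.65) = -0.167426.
y * ln(y/mu) = 31 * -0.167426 = -5.190206.
y - mu = -5.65.
D = 2 * (-5.190206 - -5.65) = 0.919588, which rounds to 0.9196.

0.9196


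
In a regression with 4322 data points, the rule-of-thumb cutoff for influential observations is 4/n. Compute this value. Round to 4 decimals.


Using the rule of thumb:
Threshold = 4 / 4322 = 0.0009.

0.0009


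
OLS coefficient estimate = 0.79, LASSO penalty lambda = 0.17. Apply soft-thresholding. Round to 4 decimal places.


|beta_OLS| = 0.79.
lambda = 0.17.
Since |beta| > lambda, coefficient = sign(beta)*(|beta| - lambda) = 0.6200.
Result = 0.6200.

0.6200


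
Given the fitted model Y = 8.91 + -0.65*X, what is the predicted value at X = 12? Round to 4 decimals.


Plug X = 12 into Y = 8.91 + -0.65*X:
Y = 8.91 + -7.8000 = 1.1100.

1.1100


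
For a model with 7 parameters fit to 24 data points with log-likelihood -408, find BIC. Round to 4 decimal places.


k * ln(n) = 7 * ln(24) = 7 * 3.178054 = 22.246378.
-2 * loglik = -2 * (-408) = 816.
BIC = 22.246378 + 816 = 838.246378, which rounds to 838.2464.

838.2464


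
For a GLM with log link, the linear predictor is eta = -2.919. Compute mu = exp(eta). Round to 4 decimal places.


Apply the inverse link:
mu = e^-2.919 = 0.0540.

0.0540


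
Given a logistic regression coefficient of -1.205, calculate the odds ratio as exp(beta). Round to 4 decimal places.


Odds ratio = exp(beta) = exp(-1.205).
= 0.2997.

0.2997


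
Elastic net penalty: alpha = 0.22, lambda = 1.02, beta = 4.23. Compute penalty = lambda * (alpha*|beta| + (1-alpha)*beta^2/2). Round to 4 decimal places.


Compute:
L1 = 0.22 * 4.23 = 0.9306.
L2 = 0.78 * 4.23^2 / 2 = 6.9782.
Penalty = 1.02 * (0.9306 + 6.9782) = 8.0670.

8.0670


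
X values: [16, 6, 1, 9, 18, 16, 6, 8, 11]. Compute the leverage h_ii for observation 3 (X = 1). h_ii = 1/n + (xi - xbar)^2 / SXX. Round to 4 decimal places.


n = 9, xbar = 10.1111.
SXX = sum((xi - xbar)^2) = 254.8889.
h = 1/9 + (1 - 10.1111)^2 / 254.8889 = 0.4368.

0.4368


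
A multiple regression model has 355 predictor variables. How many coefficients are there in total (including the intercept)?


Including the intercept, the model has 355 predictor coefficients + 1 intercept.
Total = 356.

356


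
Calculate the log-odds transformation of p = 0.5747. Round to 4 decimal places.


1 - p = 0.4253.
p/(1-p) = 1.3513.
logit = ln(1.3513) = 0.3011.

0.3011


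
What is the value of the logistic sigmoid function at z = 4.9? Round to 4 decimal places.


Compute exp(-4.9000) = 0.0074.
Sigmoid = 1 / (1 + 0.0074) = 1 / 1.0074 = 0.9926.

0.9926


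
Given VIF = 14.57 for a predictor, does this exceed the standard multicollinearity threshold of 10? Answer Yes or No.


Check: VIF = 14.57 vs threshold = 10.
Since 14.57 >= 10, the answer is Yes.

Yes


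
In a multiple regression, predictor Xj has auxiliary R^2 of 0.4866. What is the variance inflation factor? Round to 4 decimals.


Using VIF = 1/(1 - R^2_j):
1 - 0.4866 = 0.5134.
VIF = 1.9478.

1.9478


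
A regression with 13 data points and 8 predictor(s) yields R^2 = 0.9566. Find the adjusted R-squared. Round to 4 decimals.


Plug in: Adj R^2 = 1 - (1 - 0.9566) * 12/4.
= 1 - 0.0434 * 12/4
= 1 - 0.5208 / 4
= 1 - 0.1302 = 0.8698.

0.8698


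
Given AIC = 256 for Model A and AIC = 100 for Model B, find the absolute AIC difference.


Compute |256 - 100| = 156.
Model B has the smaller AIC.

156


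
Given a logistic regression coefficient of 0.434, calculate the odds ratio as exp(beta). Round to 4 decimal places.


exp(0.434) = 1.5434.
So the odds ratio is 1.5434.

1.5434


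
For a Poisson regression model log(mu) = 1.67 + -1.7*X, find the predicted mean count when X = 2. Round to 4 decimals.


Linear predictor: eta = 1.67 + (-1.7)(2) = -1.7300.
Expected count: mu = exp(-1.7300) = 0.1773.

0.1773


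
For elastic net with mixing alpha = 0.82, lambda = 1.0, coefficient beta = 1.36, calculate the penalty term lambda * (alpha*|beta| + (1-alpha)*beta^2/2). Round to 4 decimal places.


L1 component = 0.82 * |1.36| = 1.1152.
L2 component = 0.18 * 1.36^2 / 2 = 0.1665.
Penalty = 1.0 * (1.1152 + 0.1665) = 1.0 * 1.2817 = 1.2817.

1.2817


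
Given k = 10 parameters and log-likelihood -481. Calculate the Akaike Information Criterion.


AIC = 2*10 - 2*(-481).
= 20 + 962 = 982.

982


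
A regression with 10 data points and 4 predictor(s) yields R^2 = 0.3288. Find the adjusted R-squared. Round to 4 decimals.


Using the formula:
(1 - 0.3288) = 0.6712.
Multiply by 9/5: 0.6712 * 9 = 6.0408, then 6.0408 / 5 = 1.2082.
Adj R^2 = 1 - 1.2082 = -0.2082.

-0.2082


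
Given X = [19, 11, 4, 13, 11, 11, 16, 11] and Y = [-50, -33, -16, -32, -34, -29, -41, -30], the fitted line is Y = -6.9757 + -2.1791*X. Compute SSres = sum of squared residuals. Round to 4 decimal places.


Predicted values from Y = -6.9757 + -2.1791*X.
Residuals: [-1.6214, -2.0542, -0.3079, 3.3040, -3.0542, 1.9458, 0.8413, 0.9458].
SSres = 32.5765.

32.5765


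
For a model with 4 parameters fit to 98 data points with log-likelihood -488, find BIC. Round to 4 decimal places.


k * ln(n) = 4 * ln(98) = 4 * 4.584967 = 18.339868.
-2 * loglik = -2 * (-488) = 976.
BIC = 18.339868 + 976 = 994.339868, which rounds to 994.3399.

994.3399


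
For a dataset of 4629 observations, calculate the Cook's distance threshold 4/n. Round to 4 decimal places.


Cook's distance cutoff = 4/n = 4/4629.
= 0.0009.

0.0009


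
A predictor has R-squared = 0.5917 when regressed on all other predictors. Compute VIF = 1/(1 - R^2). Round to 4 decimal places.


Denominator: 1 - 0.5917 = 0.4083.
VIF = 1 / 0.4083 = 2.4492.

2.4492


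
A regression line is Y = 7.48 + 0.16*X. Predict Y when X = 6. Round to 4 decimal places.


Substitute X = 6 into the equation:
Y = 7.48 + 0.16 * 6 = 7.48 + 0.9600 = 8.4400.

8.4400


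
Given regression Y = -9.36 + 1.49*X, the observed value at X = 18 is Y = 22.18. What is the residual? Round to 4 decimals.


Compute yhat = -9.36 + (1.49)(18) = 17.4600.
Residual = actual - predicted = 22.18 - 17.4600 = 4.7200.

4.7200


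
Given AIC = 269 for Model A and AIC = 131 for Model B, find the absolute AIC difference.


Absolute difference = |269 - 131| = 138.
The model with lower AIC (B) is preferred.

138


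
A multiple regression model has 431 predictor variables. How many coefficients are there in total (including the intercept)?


Total coefficients = number of predictors + 1 (for the intercept).
= 431 + 1 = 432.

432


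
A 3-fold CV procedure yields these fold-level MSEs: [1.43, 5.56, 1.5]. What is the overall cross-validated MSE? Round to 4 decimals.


Sum of fold MSEs = 8.4900.
Average = 8.4900 / 3 = 2.8300.

2.8300


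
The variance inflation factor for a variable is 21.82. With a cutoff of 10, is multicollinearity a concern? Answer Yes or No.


The threshold is 10.
VIF = 21.82 is >= 10.
Multicollinearity indication: Yes.

Yes


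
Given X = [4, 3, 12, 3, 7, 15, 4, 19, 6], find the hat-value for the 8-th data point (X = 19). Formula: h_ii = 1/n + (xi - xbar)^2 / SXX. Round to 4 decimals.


n = 9, xbar = 8.1111.
SXX = sum((xi - xbar)^2) = 272.8889.
h = 1/9 + (19 - 8.1111)^2 / 272.8889 = 0.5456.

0.5456


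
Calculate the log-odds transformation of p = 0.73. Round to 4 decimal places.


The odds are p/(1-p) = 0.73 / 0.27 = 2.7037.
logit(p) = ln(2.7037) = 0.9946.

0.9946


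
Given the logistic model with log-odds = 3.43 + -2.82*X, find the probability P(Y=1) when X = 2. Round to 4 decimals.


z = 3.43 + -2.82 * 2 = -2.2100.
Sigmoid: P = 1 / (1 + exp(2.2100)) = 0.0989.

0.0989


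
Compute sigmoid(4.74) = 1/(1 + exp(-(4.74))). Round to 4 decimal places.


Compute exp(-4.7400) = 0.0087.
Sigmoid = 1 / (1 + 0.0087) = 1 / 1.0087 = 0.9913.

0.9913


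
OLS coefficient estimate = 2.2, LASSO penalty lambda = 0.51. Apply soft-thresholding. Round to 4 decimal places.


Check: |2.2| = 2.2 vs lambda = 0.51.
Since |beta| > lambda, coefficient = sign(beta)*(|beta| - lambda) = 1.6900.
Soft-thresholded coefficient = 1.6900.

1.6900


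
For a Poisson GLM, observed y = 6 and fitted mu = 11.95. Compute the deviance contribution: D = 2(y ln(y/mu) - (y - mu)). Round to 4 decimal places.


Compute y*ln(y/mu) = 6*ln(6/11.95) = 6*-0.688972 = -4.133832.
y - mu = -5.95.
D = 2*(-4.133832 - (-5.95)) = 3.632336, which rounds to 3.6323.

3.6323


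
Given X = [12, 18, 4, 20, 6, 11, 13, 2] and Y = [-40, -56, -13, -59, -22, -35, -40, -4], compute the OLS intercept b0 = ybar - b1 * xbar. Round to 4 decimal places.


Compute b1 = -3.0164 from the OLS formula.
With xbar = 10.7500 and ybar = -33.6250, the intercept is:
b0 = -33.6250 - -3.0164 * 10.7500 = -1.1986.

-1.1986


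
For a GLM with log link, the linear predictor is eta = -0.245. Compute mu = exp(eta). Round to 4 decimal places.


mu = exp(eta) = exp(-0.245).
= 0.7827.

0.7827


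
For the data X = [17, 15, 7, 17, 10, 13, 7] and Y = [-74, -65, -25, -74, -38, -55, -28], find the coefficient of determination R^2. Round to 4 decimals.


The fitted line is Y = 7.8992 + -4.8174*X.
SSres = 11.0743, SStot = 2643.4286.
R^2 = 1 - SSres/SStot = 0.9958.

0.9958


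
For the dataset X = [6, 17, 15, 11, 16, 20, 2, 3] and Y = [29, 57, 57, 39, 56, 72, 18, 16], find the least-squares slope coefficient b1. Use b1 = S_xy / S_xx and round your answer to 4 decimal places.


Calculate xbar = 11.2500, ybar = 43.0000.
S_xx = 327.5000, S_xy = 977.0000.
Using b1 = S_xy / S_xx = 977.0000 / 327.5000, we get b1 = 2.9832.

2.9832


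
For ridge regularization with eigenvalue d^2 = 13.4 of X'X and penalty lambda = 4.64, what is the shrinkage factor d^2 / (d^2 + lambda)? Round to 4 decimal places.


Denominator = d^2 + lambda = 13.4 + 4.64 = 18.0400.
Shrinkage = 13.4 / 18.0400 = 0.7428.

0.7428


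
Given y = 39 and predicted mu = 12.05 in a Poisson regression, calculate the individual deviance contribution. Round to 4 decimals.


y/mu = 39/12.05 = 3.236515 (approx.), and ln(39/12.05) = 1.174497.
y * ln(y/mu) = 39 * 1.174497 = 45.805383.
y - mu = 26.95.
D = 2 * (45.805383 - 26.95) = 37.710766, which rounds to 37.7108.

37.7108


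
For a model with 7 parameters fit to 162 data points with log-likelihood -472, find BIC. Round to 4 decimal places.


k * ln(n) = 7 * ln(162) = 7 * 5.087596 = 35.613172.
-2 * loglik = -2 * (-472) = 944.
BIC = 35.613172 + 944 = 979.613172, which rounds to 979.6132.

979.6132


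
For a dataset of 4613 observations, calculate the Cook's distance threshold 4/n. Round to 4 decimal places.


Using the rule of thumb:
Threshold = 4 / 4613 = 0.0009.

0.0009


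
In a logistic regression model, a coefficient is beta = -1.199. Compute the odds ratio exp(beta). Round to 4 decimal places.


Odds ratio = exp(beta) = exp(-1.199).
= 0.3015.

0.3015


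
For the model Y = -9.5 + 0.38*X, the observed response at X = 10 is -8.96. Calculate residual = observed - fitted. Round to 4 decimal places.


Fitted value at X = 10 is yhat = -9.5 + 0.38*10 = -5.7000.
Residual = -8.96 - -5.7000 = -3.2600.

-3.2600


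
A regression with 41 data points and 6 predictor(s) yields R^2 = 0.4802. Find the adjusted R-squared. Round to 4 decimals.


Adjusted R^2 = 1 - (1 - R^2) * (n-1)/(n-p-1).
(1 - R^2) = 0.5198.
(n-1)/(n-p-1) = 40/34.
(1 - R^2) * (n-1) = 0.5198 * 40 = 20.7920.
Divide by (n-p-1): 20.7920 / 34 = 0.6115.
Adj R^2 = 1 - 0.6115 = 0.3885.

0.3885


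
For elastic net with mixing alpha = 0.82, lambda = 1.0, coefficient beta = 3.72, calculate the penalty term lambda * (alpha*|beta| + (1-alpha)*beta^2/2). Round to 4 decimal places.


L1 component = 0.82 * |3.72| = 3.0504.
L2 component = 0.18 * 3.72^2 / 2 = 1.2455.
Penalty = 1.0 * (3.0504 + 1.2455) = 1.0 * 4.2959 = 4.2959.

4.2959


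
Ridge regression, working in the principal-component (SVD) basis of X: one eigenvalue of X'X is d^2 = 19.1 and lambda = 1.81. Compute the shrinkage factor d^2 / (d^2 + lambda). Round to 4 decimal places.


d^2 + lambda = 19.1 + 1.81 = 20.9100.
Shrinkage factor = 19.1/20.9100 = 0.9134.

0.9134


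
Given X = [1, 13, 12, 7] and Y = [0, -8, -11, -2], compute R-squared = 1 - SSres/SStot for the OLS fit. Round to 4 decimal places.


Fit the OLS line: b0 = 1.7273, b1 = -0.8457.
SSres = 13.8402.
SStot = 78.7500.
R^2 = 1 - 13.8402/78.7500 = 0.8243.

0.8243


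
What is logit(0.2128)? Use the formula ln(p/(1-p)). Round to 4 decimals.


Compute the odds: 0.2128/0.7872 = 0.2703.
Take the natural log: ln(0.2703) = -1.3081.

-1.3081


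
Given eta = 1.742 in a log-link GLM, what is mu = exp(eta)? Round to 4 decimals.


The inverse log link gives:
mu = exp(1.742) = 5.7087.

5.7087


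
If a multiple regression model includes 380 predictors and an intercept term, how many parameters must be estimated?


Including the intercept, the model has 380 predictor coefficients + 1 intercept.
Total = 381.

381


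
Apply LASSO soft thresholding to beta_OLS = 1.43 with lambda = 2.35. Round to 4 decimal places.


|beta_OLS| = 1.43.
lambda = 2.35.
Since |beta| <= lambda, the coefficient is set to 0.
Result = 0.0000.

0.0000


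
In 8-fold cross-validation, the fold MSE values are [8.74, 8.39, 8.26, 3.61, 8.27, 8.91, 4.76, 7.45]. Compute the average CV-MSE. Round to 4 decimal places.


Total MSE across folds = 58.3900.
CV-MSE = 58.3900/8 = 7.2988.

7.2988


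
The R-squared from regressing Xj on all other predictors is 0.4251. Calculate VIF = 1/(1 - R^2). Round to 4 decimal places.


VIF = 1 / (1 - 0.4251).
= 1 / 0.5749 = 1.7394.

1.7394


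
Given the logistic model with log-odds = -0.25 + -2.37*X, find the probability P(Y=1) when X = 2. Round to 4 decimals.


Linear predictor: z = -0.25 + -2.37 * 2 = -4.9900.
P = 1/(1 + exp(4.9900)) = 1/(1 + 146.9364) = 0.0068.

0.0068


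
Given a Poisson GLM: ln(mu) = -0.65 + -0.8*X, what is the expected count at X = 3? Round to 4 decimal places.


eta = -0.65 + -0.8 * 3 = -3.0500.
mu = exp(-3.0500) = 0.0474.

0.0474


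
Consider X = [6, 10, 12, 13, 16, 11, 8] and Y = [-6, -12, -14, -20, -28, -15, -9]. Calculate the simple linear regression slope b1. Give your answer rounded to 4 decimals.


The sample means are xbar = 10.8571 and ybar = -14.8571.
Compute S_xx = 64.8571 and S_xy = -139.8571.
Slope b1 = S_xy / S_xx = -139.8571 / 64.8571 = -2.1564.

-2.1564


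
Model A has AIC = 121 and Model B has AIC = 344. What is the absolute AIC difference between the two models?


Compute |121 - 344| = 223.
Model A has the smaller AIC.

223


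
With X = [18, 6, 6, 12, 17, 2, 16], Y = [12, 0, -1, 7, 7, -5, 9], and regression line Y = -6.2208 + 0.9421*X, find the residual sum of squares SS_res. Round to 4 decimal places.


Predicted values from Y = -6.2208 + 0.9421*X.
Residuals: [1.2630, 0.5682, -0.4318, 1.9156, -2.7949, -0.6634, 0.1472].
SSres = 14.0472.

14.0472


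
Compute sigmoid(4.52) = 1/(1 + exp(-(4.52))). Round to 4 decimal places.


Compute exp(-4.5200) = 0.0109.
Sigmoid = 1 / (1 + 0.0109) = 1 / 1.0109 = 0.9892.

0.9892


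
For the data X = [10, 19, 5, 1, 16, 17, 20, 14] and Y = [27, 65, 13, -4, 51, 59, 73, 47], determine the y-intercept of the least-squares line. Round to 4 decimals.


Compute b1 = 3.9168 from the OLS formula.
With xbar = 12.7500 and ybar = 41.3750, the intercept is:
b0 = 41.3750 - 3.9168 * 12.7500 = -8.5641.

-8.5641


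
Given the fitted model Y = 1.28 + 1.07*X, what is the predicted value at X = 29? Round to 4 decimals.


Plug X = 29 into Y = 1.28 + 1.07*X:
Y = 1.28 + 31.0300 = 32.3100.

32.3100


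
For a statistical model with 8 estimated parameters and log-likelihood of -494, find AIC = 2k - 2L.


Compute:
2k = 2*8 = 16.
-2*loglik = -2*(-494) = 988.
AIC = 16 + 988 = 1004.

1004


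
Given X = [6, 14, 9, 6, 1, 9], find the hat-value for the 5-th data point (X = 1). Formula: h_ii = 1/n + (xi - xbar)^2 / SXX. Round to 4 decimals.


Compute xbar = 7.5000 with n = 6 observations.
SXX = 93.5000.
Leverage = 1/6 + (1 - 7.5000)^2/93.5000 = 0.6185.

0.6185


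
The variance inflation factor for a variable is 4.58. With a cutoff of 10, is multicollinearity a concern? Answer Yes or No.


Check: VIF = 4.58 vs threshold = 10.
Since 4.58 < 10, the answer is No.

No


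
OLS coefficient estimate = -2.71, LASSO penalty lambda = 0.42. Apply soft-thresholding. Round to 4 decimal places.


Check: |-2.71| = 2.71 vs lambda = 0.42.
Since |beta| > lambda, coefficient = sign(beta)*(|beta| - lambda) = -2.2900.
Soft-thresholded coefficient = -2.2900.

-2.2900


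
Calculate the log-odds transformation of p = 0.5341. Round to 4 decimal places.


1 - p = 0.4659.
p/(1-p) = 1.1464.
logit = ln(1.1464) = 0.1366.

0.1366


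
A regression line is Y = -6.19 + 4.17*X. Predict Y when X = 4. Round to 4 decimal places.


Substitute X = 4 into the equation:
Y = -6.19 + 4.17 * 4 = -6.19 + 16.6800 = 10.4900.

10.4900


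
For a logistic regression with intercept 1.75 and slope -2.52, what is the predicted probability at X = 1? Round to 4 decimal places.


z = 1.75 + -2.52 * 1 = -0.7700.
Sigmoid: P = 1 / (1 + exp(0.7700)) = 0.3165.

0.3165


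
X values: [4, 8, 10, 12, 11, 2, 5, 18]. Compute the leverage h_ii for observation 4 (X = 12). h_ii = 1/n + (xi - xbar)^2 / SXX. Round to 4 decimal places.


Mean of X: xbar = 8.7500.
SXX = 185.5000.
For X = 12: h = 1/8 + (12 - 8.7500)^2/185.5000 = 0.1819.

0.1819


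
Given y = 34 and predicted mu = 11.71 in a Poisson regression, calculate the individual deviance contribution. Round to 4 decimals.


Compute y*ln(y/mu) = 34*ln(34/11.71) = 34*1.065917 = 36.241178.
y - mu = 22.29.
D = 2*(36.241178 - (22.29)) = 27.902356, which rounds to 27.9024.

27.9024


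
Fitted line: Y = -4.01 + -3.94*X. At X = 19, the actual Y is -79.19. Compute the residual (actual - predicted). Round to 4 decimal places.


Compute yhat = -4.01 + (-3.94)(19) = -78.8700.
Residual = actual - predicted = -79.19 - -78.8700 = -0.3200.

-0.3200


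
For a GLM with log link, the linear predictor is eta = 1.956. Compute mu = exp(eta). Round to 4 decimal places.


Apply the inverse link:
mu = e^1.956 = 7.0710.

7.0710


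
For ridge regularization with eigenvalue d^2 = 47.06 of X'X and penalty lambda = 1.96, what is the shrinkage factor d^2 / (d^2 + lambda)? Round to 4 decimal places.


Denominator = d^2 + lambda = 47.06 + 1.96 = 49.0200.
Shrinkage = 47.06 / 49.0200 = 0.9600.

0.9600


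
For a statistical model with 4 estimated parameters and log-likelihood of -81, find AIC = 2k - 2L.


AIC = 2k - 2*loglik = 2(4) - 2(-81).
= 8 + 162 = 170.

170


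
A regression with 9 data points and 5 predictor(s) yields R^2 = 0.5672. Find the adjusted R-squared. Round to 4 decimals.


Adjusted R^2 = 1 - (1 - R^2) * (n-1)/(n-p-1).
(1 - R^2) = 0.4328.
(n-1)/(n-p-1) = 8/3.
(1 - R^2) * (n-1) = 0.4328 * 8 = 3.4624.
Divide by (n-p-1): 3.4624 / 3 = 1.1541.
Adj R^2 = 1 - 1.1541 = -0.1541.

-0.1541


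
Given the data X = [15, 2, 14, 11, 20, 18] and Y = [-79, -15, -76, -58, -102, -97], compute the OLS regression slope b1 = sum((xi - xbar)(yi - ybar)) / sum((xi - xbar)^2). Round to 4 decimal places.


First compute the means: xbar = 13.3333, ybar = -71.1667.
Then S_xx = sum((xi - xbar)^2) = 203.3333.
S_xy = sum((xi - xbar)(yi - ybar)) = -1009.6667.
b1 = S_xy / S_xx = -1009.6667 / 203.3333 = -4.9656.

-4.9656


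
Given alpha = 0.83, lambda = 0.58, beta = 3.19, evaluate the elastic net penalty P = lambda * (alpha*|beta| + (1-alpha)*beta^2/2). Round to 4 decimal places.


L1 component = 0.83 * |3.19| = 2.6477.
L2 component = 0.17 * 3.19^2 / 2 = 0.8650.
Penalty = 0.58 * (2.6477 + 0.8650) = 0.58 * 3.5127 = 2.0373.

2.0373


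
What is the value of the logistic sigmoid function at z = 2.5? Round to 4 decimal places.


exp(-2.5000) = 0.0821.
1 + exp(-z) = 1.0821.
sigmoid = 1/1.0821 = 0.9241.

0.9241


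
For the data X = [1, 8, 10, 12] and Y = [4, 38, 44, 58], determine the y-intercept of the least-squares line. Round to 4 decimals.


First find the slope: b1 = 4.7709.
Means: xbar = 7.7500, ybar = 36.0000.
b0 = ybar - b1 * xbar = 36.0000 - 4.7709 * 7.7500 = -0.9745.

-0.9745


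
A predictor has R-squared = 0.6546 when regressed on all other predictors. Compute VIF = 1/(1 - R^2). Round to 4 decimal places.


Using VIF = 1/(1 - R^2_j):
1 - 0.6546 = 0.3454.
VIF = 2.8952.

2.8952


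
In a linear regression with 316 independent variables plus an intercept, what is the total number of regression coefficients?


Including the intercept, the model has 316 predictor coefficients + 1 intercept.
Total = 317.

317


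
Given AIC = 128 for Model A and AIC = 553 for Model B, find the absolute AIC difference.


|AIC_A - AIC_B| = |128 - 553| = 425.
Model A is preferred (lower AIC).

425


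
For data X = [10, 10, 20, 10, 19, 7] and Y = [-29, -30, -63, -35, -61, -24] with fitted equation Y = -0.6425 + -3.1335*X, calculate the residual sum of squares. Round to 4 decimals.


For each point, residual = actual - predicted.
Residuals: [2.9775, 1.9775, 0.3125, -3.0225, -0.8210, -1.4230].
Sum of squared residuals = 24.7081.

24.7081


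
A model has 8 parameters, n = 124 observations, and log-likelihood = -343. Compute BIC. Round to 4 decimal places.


Compute k*ln(n) = 8*ln(124) = 8*4.820282 = 38.562256.
Then -2*loglik = 686.
BIC = 38.562256 + 686 = 724.562256, which rounds to 724.5623.

724.5623


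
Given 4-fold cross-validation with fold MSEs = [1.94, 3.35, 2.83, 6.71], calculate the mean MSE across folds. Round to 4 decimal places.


Add all fold MSEs: 14.8300.
Divide by k = 4: 14.8300/4 = 3.7075.

3.7075


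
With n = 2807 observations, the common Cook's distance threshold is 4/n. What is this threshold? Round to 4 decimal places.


Using the rule of thumb:
Threshold = 4 / 2807 = 0.0014.

0.0014


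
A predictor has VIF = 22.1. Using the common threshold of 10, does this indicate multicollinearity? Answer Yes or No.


The threshold is 10.
VIF = 22.1 is >= 10.
Multicollinearity indication: Yes.

Yes


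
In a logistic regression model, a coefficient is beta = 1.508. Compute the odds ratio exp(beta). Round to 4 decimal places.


exp(1.508) = 4.5177.
So the odds ratio is 4.5177.

4.5177


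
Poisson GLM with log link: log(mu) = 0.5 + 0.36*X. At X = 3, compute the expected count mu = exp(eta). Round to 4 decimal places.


Linear predictor: eta = 0.5 + (0.36)(3) = 1.5800.
Expected count: mu = exp(1.5800) = 4.8550.

4.8550


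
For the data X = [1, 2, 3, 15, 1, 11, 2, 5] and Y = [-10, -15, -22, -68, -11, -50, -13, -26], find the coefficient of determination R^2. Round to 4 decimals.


Fit the OLS line: b0 = -6.6645, b1 = -4.0421.
SSres = 16.5382.
SStot = 3120.8750.
R^2 = 1 - 16.5382/3120.8750 = 0.9947.

0.9947


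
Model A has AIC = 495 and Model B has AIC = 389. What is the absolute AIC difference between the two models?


|AIC_A - AIC_B| = |495 - 389| = 106.
Model B is preferred (lower AIC).

106


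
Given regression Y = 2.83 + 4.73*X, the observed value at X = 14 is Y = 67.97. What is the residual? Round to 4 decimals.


Compute yhat = 2.83 + (4.73)(14) = 69.0500.
Residual = actual - predicted = 67.97 - 69.0500 = -1.0800.

-1.0800


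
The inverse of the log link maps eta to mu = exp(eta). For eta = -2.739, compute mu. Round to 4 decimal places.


Apply the inverse link:
mu = e^-2.739 = 0.0646.

0.0646


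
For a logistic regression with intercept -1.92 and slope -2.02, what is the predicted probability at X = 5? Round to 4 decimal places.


Compute z = -1.92 + (-2.02)(5) = -12.0200.
exp(-z) = 166042.6563.
P = 1/(1 + 166042.6563) = 0.0000.

0.0000


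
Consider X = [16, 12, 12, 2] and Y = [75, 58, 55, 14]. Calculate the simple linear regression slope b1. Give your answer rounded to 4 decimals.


The sample means are xbar = 10.5000 and ybar = 50.5000.
Compute S_xx = 107.0000 and S_xy = 463.0000.
Slope b1 = S_xy / S_xx = 463.0000 / 107.0000 = 4.3271.

4.3271


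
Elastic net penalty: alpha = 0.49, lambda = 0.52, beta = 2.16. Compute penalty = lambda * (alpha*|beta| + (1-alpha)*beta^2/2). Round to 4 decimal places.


L1 component = 0.49 * |2.16| = 1.0584.
L2 component = 0.51 * 2.16^2 / 2 = 1.1897.
Penalty = 0.52 * (1.0584 + 1.1897) = 0.52 * 2.2481 = 1.1690.

1.1690


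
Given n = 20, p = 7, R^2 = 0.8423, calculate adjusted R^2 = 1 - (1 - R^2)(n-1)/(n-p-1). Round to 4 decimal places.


Plug in: Adj R^2 = 1 - (1 - 0.8423) * 19/12.
= 1 - 0.1577 * 19/12
= 1 - 2.9963 / 12
= 1 - 0.2497 = 0.7503.

0.7503


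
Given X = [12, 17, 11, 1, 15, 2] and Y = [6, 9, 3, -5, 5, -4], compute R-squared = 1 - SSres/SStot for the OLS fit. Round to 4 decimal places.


Fit the OLS line: b0 = -5.6597, b1 = 0.8269.
SSres = 6.6388.
SStot = 159.3333.
R^2 = 1 - 6.6388/159.3333 = 0.9583.

0.9583


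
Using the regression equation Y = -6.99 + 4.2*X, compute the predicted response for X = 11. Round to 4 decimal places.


Predicted value:
Y = -6.99 + (4.2)(11) = -6.99 + 46.2000 = 39.2100.

39.2100


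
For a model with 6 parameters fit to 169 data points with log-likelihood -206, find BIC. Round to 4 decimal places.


Compute k*ln(n) = 6*ln(169) = 6*5.129899 = 30.779394.
Then -2*loglik = 412.
BIC = 30.779394 + 412 = 442.779394, which rounds to 442.7794.

442.7794


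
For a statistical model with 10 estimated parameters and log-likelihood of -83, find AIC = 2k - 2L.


AIC = 2*10 - 2*(-83).
= 20 + 166 = 186.

186


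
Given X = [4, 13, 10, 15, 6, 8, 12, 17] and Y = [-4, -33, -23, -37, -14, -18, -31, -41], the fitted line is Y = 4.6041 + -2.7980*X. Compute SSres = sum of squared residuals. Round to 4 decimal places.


Predicted values from Y = 4.6041 + -2.7980*X.
Residuals: [2.5879, -1.2301, 0.3759, 0.3659, -1.8161, -0.2201, -2.0281, 1.9619].
SSres = 19.7945.

19.7945


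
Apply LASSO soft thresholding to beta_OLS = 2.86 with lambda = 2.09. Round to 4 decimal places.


Check: |2.86| = 2.86 vs lambda = 2.09.
Since |beta| > lambda, coefficient = sign(beta)*(|beta| - lambda) = 0.7700.
Soft-thresholded coefficient = 0.7700.

0.7700


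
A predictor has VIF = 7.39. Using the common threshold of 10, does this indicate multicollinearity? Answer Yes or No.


Compare VIF = 7.39 to the threshold of 10.
7.39 < 10, so the answer is No.

No


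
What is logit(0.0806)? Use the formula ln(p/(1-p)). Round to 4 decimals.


Compute the odds: 0.0806/0.9194 = 0.0877.
Take the natural log: ln(0.0877) = -2.4342.

-2.4342


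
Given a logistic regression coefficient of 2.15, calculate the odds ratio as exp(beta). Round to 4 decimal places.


exp(2.15) = 8.5849.
So the odds ratio is 8.5849.

8.5849


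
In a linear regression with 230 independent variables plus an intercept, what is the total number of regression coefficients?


Including the intercept, the model has 230 predictor coefficients + 1 intercept.
Total = 231.

231


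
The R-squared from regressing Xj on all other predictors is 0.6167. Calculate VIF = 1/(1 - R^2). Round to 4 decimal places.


Denominator: 1 - 0.6167 = 0.3833.
VIF = 1 / 0.3833 = 2.6089.

2.6089


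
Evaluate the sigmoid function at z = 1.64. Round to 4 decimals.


exp(-1.6400) = 0.1940.
1 + exp(-z) = 1.1940.
sigmoid = 1/1.1940 = 0.8375.

0.8375


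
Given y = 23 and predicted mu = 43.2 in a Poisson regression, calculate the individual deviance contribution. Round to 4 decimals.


First: ln(23/43.2) = -0.630346.
Then: 23 * -0.630346 = -14.497958.
y - mu = 23 - 43.2 = -20.2.
D = 2(-14.497958 - -20.2) = 11.404084, which rounds to 11.4041.

11.4041


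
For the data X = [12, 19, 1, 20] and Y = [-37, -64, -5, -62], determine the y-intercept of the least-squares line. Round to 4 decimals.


First find the slope: b1 = -3.1348.
Means: xbar = 13.0000, ybar = -42.0000.
b0 = ybar - b1 * xbar = -42.0000 - -3.1348 * 13.0000 = -1.2478.

-1.2478


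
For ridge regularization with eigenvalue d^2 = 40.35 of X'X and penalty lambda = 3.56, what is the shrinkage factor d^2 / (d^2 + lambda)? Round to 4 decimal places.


d^2 + lambda = 40.35 + 3.56 = 43.9100.
Shrinkage factor = 40.35/43.9100 = 0.9189.

0.9189


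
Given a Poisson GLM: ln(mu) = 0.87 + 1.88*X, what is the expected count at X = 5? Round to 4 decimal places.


Linear predictor: eta = 0.87 + (1.88)(5) = 10.2700.
Expected count: mu = exp(10.2700) = 28853.8872.

28853.8872


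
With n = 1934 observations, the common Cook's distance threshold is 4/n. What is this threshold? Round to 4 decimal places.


Using the rule of thumb:
Threshold = 4 / 1934 = 0.0021.

0.0021


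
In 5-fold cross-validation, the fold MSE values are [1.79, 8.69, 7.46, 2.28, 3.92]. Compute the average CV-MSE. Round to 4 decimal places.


Sum of fold MSEs = 24.1400.
Average = 24.1400 / 5 = 4.8280.

4.8280


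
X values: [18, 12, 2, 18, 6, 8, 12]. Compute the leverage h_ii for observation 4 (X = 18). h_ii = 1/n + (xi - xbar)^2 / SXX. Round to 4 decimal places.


n = 7, xbar = 10.8571.
SXX = sum((xi - xbar)^2) = 214.8571.
h = 1/7 + (18 - 10.8571)^2 / 214.8571 = 0.3803.

0.3803


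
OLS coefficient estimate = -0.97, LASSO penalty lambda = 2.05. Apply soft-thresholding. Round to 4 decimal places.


|beta_OLS| = 0.97.
lambda = 2.05.
Since |beta| <= lambda, the coefficient is set to 0.
Result = 0.0000.

0.0000


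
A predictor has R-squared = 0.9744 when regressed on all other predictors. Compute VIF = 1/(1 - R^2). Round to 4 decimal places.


VIF = 1 / (1 - 0.9744).
= 1 / 0.0256 = 39.0625.

39.0625


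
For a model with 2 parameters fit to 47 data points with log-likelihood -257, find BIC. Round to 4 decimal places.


Compute k*ln(n) = 2*ln(47) = 2*3.850148 = 7.700296.
Then -2*loglik = 514.
BIC = 7.700296 + 514 = 521.700296, which rounds to 521.7003.

521.7003


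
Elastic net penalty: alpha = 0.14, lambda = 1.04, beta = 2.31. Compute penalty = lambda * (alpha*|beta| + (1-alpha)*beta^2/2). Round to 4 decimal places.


L1 component = 0.14 * |2.31| = 0.3234.
L2 component = 0.86 * 2.31^2 / 2 = 2.2945.
Penalty = 1.04 * (0.3234 + 2.2945) = 1.04 * 2.6179 = 2.7226.

2.7226


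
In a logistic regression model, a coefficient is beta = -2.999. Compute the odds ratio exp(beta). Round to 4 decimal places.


The odds ratio is computed as:
OR = e^(-2.999) = 0.0498.

0.0498


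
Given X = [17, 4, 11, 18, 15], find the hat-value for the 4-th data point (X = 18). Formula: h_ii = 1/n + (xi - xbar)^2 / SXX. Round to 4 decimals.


n = 5, xbar = 13.0000.
SXX = sum((xi - xbar)^2) = 130.0000.
h = 1/5 + (18 - 13.0000)^2 / 130.0000 = 0.3923.

0.3923


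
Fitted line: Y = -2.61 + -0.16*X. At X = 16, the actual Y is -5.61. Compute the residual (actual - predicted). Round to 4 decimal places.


Compute yhat = -2.61 + (-0.16)(16) = -5.1700.
Residual = actual - predicted = -5.61 - -5.1700 = -0.4400.

-0.4400


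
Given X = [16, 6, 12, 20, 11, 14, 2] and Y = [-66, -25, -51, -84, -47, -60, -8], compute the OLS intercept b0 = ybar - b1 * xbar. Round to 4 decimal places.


First find the slope: b1 = -4.2107.
Means: xbar = 11.5714, ybar = -48.7143.
b0 = ybar - b1 * xbar = -48.7143 - -4.2107 * 11.5714 = 0.0091.

0.0091


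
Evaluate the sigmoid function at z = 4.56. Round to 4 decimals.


Compute exp(-4.5600) = 0.0105.
Sigmoid = 1 / (1 + 0.0105) = 1 / 1.0105 = 0.9896.

0.9896


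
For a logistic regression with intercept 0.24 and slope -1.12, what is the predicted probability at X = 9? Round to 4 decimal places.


z = 0.24 + -1.12 * 9 = -9.8400.
Sigmoid: P = 1 / (1 + exp(9.8400)) = 0.0001.

0.0001


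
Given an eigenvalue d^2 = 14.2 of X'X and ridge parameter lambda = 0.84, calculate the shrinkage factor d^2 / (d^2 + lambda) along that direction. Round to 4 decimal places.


Denominator = d^2 + lambda = 14.2 + 0.84 = 15.0400.
Shrinkage = 14.2 / 15.0400 = 0.9441.

0.9441


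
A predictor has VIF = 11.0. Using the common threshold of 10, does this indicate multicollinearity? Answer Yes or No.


Check: VIF = 11.0 vs threshold = 10.
Since 11.0 >= 10, the answer is Yes.

Yes


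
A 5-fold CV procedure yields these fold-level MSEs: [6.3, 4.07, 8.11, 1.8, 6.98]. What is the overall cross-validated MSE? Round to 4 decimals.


Add all fold MSEs: 27.2600.
Divide by k = 5: 27.2600/5 = 5.4520.

5.4520


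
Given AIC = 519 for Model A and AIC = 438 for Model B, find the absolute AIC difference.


Compute |519 - 438| = 81.
Model B has the smaller AIC.

81


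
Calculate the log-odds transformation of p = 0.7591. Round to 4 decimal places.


1 - p = 0.2409.
p/(1-p) = 3.1511.
logit = ln(3.1511) = 1.1478.

1.1478


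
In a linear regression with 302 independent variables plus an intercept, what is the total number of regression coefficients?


Including the intercept, the model has 302 predictor coefficients + 1 intercept.
Total = 303.

303


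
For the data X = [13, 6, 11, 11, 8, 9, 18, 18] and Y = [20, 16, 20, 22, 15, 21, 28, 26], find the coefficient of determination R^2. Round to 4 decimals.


After computing the OLS fit (b0=10.1605, b1=0.9225):
SSres = 22.6863, SStot = 138.0000.
R^2 = 1 - 22.6863/138.0000 = 0.8356.

0.8356


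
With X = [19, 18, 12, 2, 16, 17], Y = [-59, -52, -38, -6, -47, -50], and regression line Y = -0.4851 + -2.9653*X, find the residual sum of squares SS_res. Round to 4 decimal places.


Compute predicted values, then residuals = yi - yhat_i.
Residuals: [-2.1742, 1.8605, -1.9313, 0.4157, 0.9299, 0.8952].
SSres = sum(residual^2) = 13.7574.

13.7574


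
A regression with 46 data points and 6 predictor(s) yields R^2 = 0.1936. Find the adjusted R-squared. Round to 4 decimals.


Using the formula:
(1 - 0.1936) = 0.8064.
Multiply by 45/39: 0.8064 * 45 = 36.2880, then 36.2880 / 39 = 0.9305.
Adj R^2 = 1 - 0.9305 = 0.0695.

0.0695


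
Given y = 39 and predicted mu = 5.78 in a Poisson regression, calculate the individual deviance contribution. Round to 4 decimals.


Compute y*ln(y/mu) = 39*ln(39/5.78) = 39*1.909158 = 74.457162.
y - mu = 33.22.
D = 2*(74.457162 - (33.22)) = 82.474324, which rounds to 82.4743.

82.4743


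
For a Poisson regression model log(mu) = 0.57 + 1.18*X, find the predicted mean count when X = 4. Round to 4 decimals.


Compute eta = 0.57 + 1.18 * 4 = 5.2900.
Apply inverse link: mu = e^5.2900 = 198.3434.

198.3434


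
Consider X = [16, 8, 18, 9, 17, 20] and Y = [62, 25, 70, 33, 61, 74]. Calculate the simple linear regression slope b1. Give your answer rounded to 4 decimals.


The sample means are xbar = 14.6667 and ybar = 54.1667.
Compute S_xx = 123.3333 and S_xy = 499.3333.
Slope b1 = S_xy / S_xx = 499.3333 / 123.3333 = 4.0486.

4.0486


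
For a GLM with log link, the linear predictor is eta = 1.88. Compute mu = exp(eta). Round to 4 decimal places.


mu = exp(eta) = exp(1.88).
= 6.5535.

6.5535


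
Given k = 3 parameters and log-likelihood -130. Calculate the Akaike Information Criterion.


Compute:
2k = 2*3 = 6.
-2*loglik = -2*(-130) = 260.
AIC = 6 + 260 = 266.

266


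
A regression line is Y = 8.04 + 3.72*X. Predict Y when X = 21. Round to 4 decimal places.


Substitute X = 21 into the equation:
Y = 8.04 + 3.72 * 21 = 8.04 + 78.1200 = 86.1600.

86.1600


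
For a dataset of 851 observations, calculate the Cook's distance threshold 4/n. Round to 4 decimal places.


Cook's distance cutoff = 4/n = 4/851.
= 0.0047.

0.0047


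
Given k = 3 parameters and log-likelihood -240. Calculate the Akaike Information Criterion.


AIC = 2k - 2*loglik = 2(3) - 2(-240).
= 6 + 480 = 486.

486


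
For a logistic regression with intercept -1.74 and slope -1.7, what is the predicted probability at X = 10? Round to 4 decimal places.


z = -1.74 + -1.7 * 10 = -18.7400.
Sigmoid: P = 1 / (1 + exp(18.7400)) = 0.0000.

0.0000


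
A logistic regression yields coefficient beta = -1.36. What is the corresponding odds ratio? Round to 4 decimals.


exp(-1.36) = 0.2567.
So the odds ratio is 0.2567.

0.2567


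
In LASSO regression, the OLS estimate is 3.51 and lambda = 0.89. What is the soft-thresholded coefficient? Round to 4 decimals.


Absolute value: |3.51| = 3.51.
Compare to lambda = 0.89.
Since |beta| > lambda, coefficient = sign(beta)*(|beta| - lambda) = 2.6200.

2.6200


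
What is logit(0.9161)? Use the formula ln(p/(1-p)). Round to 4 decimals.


The odds are p/(1-p) = 0.9161 / 0.0839 = 10.9190.
logit(p) = ln(10.9190) = 2.3905.

2.3905


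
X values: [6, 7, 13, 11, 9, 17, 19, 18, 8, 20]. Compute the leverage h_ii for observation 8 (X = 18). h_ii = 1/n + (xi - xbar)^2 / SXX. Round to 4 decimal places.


Compute xbar = 12.8000 with n = 10 observations.
SXX = 255.6000.
Leverage = 1/10 + (18 - 12.8000)^2/255.6000 = 0.2058.

0.2058


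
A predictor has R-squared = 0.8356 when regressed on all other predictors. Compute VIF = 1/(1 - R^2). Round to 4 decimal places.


Using VIF = 1/(1 - R^2_j):
1 - 0.8356 = 0.1644.
VIF = 6.0827.

6.0827


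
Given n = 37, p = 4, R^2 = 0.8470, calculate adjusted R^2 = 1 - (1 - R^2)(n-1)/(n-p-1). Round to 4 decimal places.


Adjusted R^2 = 1 - (1 - R^2) * (n-1)/(n-p-1).
(1 - R^2) = 0.1530.
(n-1)/(n-p-1) = 36/32.
(1 - R^2) * (n-1) = 0.1530 * 36 = 5.5080.
Divide by (n-p-1): 5.5080 / 32 = 0.1721.
Adj R^2 = 1 - 0.1721 = 0.8279.

0.8279
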